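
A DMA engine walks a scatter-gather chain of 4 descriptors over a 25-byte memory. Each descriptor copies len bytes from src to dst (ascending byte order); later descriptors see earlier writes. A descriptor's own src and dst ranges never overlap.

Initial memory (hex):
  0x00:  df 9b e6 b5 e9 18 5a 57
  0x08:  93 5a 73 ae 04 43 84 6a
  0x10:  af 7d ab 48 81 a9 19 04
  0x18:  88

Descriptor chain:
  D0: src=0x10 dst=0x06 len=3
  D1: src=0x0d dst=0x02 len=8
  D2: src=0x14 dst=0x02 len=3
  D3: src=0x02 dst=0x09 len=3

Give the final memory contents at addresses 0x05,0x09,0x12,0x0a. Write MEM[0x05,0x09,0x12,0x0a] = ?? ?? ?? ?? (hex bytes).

MEM[0x05,0x09,0x12,0x0a] = af 81 ab a9

  after D0: wrote 3B at 0x06 = af7dab
  after D1: wrote 8B at 0x02 = 43846aaf7dab4881
  after D2: wrote 3B at 0x02 = 81a919
  after D3: wrote 3B at 0x09 = 81a919
query mem[0x05]=0xaf, mem[0x09]=0x81, mem[0x12]=0xab, mem[0x0a]=0xa9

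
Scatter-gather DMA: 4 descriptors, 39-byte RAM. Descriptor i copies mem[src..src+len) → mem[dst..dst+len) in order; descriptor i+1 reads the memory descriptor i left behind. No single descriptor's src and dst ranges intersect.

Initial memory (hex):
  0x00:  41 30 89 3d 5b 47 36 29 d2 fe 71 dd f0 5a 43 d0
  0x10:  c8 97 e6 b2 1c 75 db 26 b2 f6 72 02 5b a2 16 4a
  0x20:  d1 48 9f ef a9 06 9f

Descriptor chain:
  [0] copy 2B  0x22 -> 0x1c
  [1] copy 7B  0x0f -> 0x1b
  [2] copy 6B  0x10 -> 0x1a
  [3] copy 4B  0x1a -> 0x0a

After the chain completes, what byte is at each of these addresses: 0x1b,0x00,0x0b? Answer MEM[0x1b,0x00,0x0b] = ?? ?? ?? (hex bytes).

MEM[0x1b,0x00,0x0b] = 97 41 97

D0: mem[0x1c..0x1d] <- [9f ef]
D1: mem[0x1b..0x21] <- [d0 c8 97 e6 b2 1c 75]
D2: mem[0x1a..0x1f] <- [c8 97 e6 b2 1c 75]
D3: mem[0x0a..0x0d] <- [c8 97 e6 b2]
query mem[0x1b]=0x97, mem[0x00]=0x41, mem[0x0b]=0x97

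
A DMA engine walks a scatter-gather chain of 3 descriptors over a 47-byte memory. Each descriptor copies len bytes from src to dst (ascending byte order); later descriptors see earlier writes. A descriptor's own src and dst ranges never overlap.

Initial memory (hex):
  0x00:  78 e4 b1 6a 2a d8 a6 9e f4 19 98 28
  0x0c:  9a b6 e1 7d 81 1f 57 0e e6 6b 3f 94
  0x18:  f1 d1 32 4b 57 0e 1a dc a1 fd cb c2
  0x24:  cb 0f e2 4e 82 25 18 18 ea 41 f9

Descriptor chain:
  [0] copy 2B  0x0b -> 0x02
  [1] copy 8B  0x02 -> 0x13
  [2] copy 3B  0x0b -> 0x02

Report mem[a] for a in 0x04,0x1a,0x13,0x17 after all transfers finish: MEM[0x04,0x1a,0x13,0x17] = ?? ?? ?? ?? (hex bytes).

MEM[0x04,0x1a,0x13,0x17] = b6 19 28 a6

#0 dst[0x02+2] := {0x28,0x9a}
#1 dst[0x13+8] := {0x28,0x9a,0x2a,0xd8,0xa6,0x9e,0xf4,0x19}
#2 dst[0x02+3] := {0x28,0x9a,0xb6}
query mem[0x04]=0xb6, mem[0x1a]=0x19, mem[0x13]=0x28, mem[0x17]=0xa6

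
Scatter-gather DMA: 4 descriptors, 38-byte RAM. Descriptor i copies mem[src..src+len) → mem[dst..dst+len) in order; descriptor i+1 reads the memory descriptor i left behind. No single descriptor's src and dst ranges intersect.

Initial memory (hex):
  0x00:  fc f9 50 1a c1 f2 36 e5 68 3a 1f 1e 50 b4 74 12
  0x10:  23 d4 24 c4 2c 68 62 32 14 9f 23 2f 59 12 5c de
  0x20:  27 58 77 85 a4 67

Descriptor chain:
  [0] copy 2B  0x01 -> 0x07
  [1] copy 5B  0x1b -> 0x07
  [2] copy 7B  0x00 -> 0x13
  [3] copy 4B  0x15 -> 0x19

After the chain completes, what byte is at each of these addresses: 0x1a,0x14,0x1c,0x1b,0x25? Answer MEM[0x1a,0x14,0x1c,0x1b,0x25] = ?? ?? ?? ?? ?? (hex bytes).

#0 dst[0x07+2] := {0xf9,0x50}
#1 dst[0x07+5] := {0x2f,0x59,0x12,0x5c,0xde}
#2 dst[0x13+7] := {0xfc,0xf9,0x50,0x1a,0xc1,0xf2,0x36}
#3 dst[0x19+4] := {0x50,0x1a,0xc1,0xf2}
query mem[0x1a]=0x1a, mem[0x14]=0xf9, mem[0x1c]=0xf2, mem[0x1b]=0xc1, mem[0x25]=0x67

MEM[0x1a,0x14,0x1c,0x1b,0x25] = 1a f9 f2 c1 67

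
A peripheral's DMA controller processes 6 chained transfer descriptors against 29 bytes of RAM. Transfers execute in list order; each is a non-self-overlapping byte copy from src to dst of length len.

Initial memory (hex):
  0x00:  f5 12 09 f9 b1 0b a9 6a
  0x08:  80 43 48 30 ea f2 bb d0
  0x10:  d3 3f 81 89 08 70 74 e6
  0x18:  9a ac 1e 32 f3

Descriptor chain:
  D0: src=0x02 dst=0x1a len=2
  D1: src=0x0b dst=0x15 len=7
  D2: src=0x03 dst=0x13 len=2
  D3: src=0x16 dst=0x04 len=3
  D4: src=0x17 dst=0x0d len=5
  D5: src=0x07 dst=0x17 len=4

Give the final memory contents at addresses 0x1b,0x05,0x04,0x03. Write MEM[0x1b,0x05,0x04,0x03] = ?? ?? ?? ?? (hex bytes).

D0: mem[0x1a..0x1b] <- [09 f9]
D1: mem[0x15..0x1b] <- [30 ea f2 bb d0 d3 3f]
D2: mem[0x13..0x14] <- [f9 b1]
D3: mem[0x04..0x06] <- [ea f2 bb]
D4: mem[0x0d..0x11] <- [f2 bb d0 d3 3f]
D5: mem[0x17..0x1a] <- [6a 80 43 48]
query mem[0x1b]=0x3f, mem[0x05]=0xf2, mem[0x04]=0xea, mem[0x03]=0xf9

MEM[0x1b,0x05,0x04,0x03] = 3f f2 ea f9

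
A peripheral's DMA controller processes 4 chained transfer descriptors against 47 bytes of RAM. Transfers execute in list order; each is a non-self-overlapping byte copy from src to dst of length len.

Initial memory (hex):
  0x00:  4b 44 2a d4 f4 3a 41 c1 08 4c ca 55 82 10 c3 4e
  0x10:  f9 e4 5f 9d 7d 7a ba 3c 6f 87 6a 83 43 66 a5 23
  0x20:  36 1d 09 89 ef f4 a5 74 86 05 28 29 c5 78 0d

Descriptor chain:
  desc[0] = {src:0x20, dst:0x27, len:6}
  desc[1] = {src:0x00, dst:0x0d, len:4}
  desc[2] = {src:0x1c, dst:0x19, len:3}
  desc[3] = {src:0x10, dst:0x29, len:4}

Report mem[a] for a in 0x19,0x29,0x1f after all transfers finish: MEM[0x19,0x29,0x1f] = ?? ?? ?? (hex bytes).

MEM[0x19,0x29,0x1f] = 43 d4 23

[0] 0x20->0x27 len=6 : 36 1d 09 89 ef f4
[1] 0x00->0x0d len=4 : 4b 44 2a d4
[2] 0x1c->0x19 len=3 : 43 66 a5
[3] 0x10->0x29 len=4 : d4 e4 5f 9d
query mem[0x19]=0x43, mem[0x29]=0xd4, mem[0x1f]=0x23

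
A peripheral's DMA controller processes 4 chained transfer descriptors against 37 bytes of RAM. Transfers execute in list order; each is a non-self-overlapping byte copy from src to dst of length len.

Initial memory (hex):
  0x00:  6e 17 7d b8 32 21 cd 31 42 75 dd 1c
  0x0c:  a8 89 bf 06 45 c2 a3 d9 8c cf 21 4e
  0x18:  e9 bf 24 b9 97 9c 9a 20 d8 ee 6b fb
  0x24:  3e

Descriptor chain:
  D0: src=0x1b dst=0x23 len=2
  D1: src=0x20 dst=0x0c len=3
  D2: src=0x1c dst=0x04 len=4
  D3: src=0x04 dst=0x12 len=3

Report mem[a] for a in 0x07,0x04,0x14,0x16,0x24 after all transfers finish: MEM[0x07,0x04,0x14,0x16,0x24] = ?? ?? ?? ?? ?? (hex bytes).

MEM[0x07,0x04,0x14,0x16,0x24] = 20 97 9a 21 97

D0: mem[0x23..0x24] <- [b9 97]
D1: mem[0x0c..0x0e] <- [d8 ee 6b]
D2: mem[0x04..0x07] <- [97 9c 9a 20]
D3: mem[0x12..0x14] <- [97 9c 9a]
query mem[0x07]=0x20, mem[0x04]=0x97, mem[0x14]=0x9a, mem[0x16]=0x21, mem[0x24]=0x97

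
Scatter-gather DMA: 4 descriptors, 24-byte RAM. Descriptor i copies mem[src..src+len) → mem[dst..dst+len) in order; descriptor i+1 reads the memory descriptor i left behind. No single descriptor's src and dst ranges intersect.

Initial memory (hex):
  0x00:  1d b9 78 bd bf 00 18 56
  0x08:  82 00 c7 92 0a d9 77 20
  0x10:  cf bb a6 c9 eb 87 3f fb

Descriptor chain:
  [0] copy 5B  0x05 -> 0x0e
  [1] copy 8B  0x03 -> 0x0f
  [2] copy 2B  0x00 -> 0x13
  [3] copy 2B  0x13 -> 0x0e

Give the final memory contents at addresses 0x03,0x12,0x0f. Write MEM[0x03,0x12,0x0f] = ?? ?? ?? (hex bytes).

MEM[0x03,0x12,0x0f] = bd 18 b9

#0 dst[0x0e+5] := {0x00,0x18,0x56,0x82,0x00}
#1 dst[0x0f+8] := {0xbd,0xbf,0x00,0x18,0x56,0x82,0x00,0xc7}
#2 dst[0x13+2] := {0x1d,0xb9}
#3 dst[0x0e+2] := {0x1d,0xb9}
query mem[0x03]=0xbd, mem[0x12]=0x18, mem[0x0f]=0xb9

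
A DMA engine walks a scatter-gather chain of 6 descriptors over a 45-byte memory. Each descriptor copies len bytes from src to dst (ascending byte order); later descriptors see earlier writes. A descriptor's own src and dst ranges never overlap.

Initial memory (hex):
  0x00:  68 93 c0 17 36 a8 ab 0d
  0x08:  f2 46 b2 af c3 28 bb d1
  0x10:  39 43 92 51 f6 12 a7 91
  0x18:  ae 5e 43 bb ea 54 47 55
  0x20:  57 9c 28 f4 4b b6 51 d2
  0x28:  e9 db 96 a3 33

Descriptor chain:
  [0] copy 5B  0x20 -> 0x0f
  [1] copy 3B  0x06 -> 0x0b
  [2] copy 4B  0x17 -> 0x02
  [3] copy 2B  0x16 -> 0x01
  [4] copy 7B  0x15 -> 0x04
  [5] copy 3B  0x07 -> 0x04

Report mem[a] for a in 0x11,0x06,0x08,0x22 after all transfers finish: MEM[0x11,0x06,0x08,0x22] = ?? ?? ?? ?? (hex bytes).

D0: mem[0x0f..0x13] <- [57 9c 28 f4 4b]
D1: mem[0x0b..0x0d] <- [ab 0d f2]
D2: mem[0x02..0x05] <- [91 ae 5e 43]
D3: mem[0x01..0x02] <- [a7 91]
D4: mem[0x04..0x0a] <- [12 a7 91 ae 5e 43 bb]
D5: mem[0x04..0x06] <- [ae 5e 43]
query mem[0x11]=0x28, mem[0x06]=0x43, mem[0x08]=0x5e, mem[0x22]=0x28

MEM[0x11,0x06,0x08,0x22] = 28 43 5e 28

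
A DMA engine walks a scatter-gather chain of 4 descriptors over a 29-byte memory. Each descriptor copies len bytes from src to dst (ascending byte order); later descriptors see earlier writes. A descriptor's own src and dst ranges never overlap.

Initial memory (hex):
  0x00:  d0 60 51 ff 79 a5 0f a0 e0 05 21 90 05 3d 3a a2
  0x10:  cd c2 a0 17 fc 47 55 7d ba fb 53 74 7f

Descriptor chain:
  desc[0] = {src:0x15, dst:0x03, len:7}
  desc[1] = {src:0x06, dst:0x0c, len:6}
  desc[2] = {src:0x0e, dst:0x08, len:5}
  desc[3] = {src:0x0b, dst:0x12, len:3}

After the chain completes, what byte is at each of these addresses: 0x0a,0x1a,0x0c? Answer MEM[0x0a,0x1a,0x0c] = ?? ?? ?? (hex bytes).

D0: mem[0x03..0x09] <- [47 55 7d ba fb 53 74]
D1: mem[0x0c..0x11] <- [ba fb 53 74 21 90]
D2: mem[0x08..0x0c] <- [53 74 21 90 a0]
D3: mem[0x12..0x14] <- [90 a0 fb]
query mem[0x0a]=0x21, mem[0x1a]=0x53, mem[0x0c]=0xa0

MEM[0x0a,0x1a,0x0c] = 21 53 a0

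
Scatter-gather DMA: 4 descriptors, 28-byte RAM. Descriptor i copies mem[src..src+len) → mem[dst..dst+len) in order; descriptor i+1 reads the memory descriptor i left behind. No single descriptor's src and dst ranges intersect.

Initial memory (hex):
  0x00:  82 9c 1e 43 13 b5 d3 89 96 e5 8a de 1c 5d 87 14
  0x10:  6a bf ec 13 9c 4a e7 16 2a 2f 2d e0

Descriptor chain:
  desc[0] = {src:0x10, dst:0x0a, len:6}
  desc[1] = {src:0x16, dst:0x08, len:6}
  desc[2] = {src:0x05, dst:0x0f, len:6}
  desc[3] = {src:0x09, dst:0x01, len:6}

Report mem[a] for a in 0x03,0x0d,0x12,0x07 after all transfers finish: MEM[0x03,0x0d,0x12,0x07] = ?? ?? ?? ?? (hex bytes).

D0: mem[0x0a..0x0f] <- [6a bf ec 13 9c 4a]
D1: mem[0x08..0x0d] <- [e7 16 2a 2f 2d e0]
D2: mem[0x0f..0x14] <- [b5 d3 89 e7 16 2a]
D3: mem[0x01..0x06] <- [16 2a 2f 2d e0 9c]
query mem[0x03]=0x2f, mem[0x0d]=0xe0, mem[0x12]=0xe7, mem[0x07]=0x89

MEM[0x03,0x0d,0x12,0x07] = 2f e0 e7 89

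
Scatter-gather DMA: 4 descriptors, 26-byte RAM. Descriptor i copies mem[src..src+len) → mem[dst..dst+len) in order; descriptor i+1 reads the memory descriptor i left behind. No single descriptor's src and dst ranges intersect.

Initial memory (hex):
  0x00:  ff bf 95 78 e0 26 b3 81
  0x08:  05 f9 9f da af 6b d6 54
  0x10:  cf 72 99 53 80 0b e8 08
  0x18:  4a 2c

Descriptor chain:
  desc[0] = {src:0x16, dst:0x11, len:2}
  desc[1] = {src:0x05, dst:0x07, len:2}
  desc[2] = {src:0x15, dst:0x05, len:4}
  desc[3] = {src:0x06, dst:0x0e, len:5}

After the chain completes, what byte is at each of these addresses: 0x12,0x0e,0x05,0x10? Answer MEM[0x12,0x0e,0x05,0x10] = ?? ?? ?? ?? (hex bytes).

#0 dst[0x11+2] := {0xe8,0x08}
#1 dst[0x07+2] := {0x26,0xb3}
#2 dst[0x05+4] := {0x0b,0xe8,0x08,0x4a}
#3 dst[0x0e+5] := {0xe8,0x08,0x4a,0xf9,0x9f}
query mem[0x12]=0x9f, mem[0x0e]=0xe8, mem[0x05]=0x0b, mem[0x10]=0x4a

MEM[0x12,0x0e,0x05,0x10] = 9f e8 0b 4a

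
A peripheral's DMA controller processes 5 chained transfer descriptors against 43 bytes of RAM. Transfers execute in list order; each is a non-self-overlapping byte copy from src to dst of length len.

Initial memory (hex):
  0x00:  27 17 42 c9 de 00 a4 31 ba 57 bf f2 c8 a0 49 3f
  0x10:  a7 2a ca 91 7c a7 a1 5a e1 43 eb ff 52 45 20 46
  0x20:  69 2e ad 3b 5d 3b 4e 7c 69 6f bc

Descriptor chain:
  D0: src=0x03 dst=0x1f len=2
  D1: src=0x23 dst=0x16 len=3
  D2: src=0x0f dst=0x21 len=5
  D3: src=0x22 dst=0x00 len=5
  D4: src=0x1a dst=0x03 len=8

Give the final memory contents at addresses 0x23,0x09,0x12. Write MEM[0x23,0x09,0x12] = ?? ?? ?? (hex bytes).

MEM[0x23,0x09,0x12] = 2a de ca

D0: mem[0x1f..0x20] <- [c9 de]
D1: mem[0x16..0x18] <- [3b 5d 3b]
D2: mem[0x21..0x25] <- [3f a7 2a ca 91]
D3: mem[0x00..0x04] <- [a7 2a ca 91 4e]
D4: mem[0x03..0x0a] <- [eb ff 52 45 20 c9 de 3f]
query mem[0x23]=0x2a, mem[0x09]=0xde, mem[0x12]=0xca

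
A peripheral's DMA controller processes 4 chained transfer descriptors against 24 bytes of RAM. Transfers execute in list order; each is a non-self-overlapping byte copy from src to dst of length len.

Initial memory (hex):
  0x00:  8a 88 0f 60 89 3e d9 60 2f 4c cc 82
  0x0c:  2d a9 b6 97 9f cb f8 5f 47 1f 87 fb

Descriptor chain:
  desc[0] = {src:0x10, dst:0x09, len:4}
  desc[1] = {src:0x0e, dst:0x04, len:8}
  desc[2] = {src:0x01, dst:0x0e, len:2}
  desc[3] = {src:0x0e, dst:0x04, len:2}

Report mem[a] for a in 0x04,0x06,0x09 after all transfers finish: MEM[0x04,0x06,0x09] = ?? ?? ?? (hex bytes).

#0 dst[0x09+4] := {0x9f,0xcb,0xf8,0x5f}
#1 dst[0x04+8] := {0xb6,0x97,0x9f,0xcb,0xf8,0x5f,0x47,0x1f}
#2 dst[0x0e+2] := {0x88,0x0f}
#3 dst[0x04+2] := {0x88,0x0f}
query mem[0x04]=0x88, mem[0x06]=0x9f, mem[0x09]=0x5f

MEM[0x04,0x06,0x09] = 88 9f 5f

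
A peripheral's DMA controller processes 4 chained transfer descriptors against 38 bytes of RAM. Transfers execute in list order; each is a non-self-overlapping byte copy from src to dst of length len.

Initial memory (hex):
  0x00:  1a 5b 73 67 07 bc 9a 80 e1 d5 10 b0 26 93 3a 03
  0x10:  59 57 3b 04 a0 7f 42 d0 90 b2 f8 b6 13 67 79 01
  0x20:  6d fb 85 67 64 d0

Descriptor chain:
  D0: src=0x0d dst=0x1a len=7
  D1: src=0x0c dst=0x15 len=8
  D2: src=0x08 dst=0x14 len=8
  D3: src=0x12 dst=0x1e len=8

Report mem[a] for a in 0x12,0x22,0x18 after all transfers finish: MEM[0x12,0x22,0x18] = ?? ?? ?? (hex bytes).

  after D0: wrote 7B at 0x1a = 933a0359573b04
  after D1: wrote 8B at 0x15 = 26933a0359573b04
  after D2: wrote 8B at 0x14 = e1d510b026933a03
  after D3: wrote 8B at 0x1e = 3b04e1d510b02693
query mem[0x12]=0x3b, mem[0x22]=0x10, mem[0x18]=0x26

MEM[0x12,0x22,0x18] = 3b 10 26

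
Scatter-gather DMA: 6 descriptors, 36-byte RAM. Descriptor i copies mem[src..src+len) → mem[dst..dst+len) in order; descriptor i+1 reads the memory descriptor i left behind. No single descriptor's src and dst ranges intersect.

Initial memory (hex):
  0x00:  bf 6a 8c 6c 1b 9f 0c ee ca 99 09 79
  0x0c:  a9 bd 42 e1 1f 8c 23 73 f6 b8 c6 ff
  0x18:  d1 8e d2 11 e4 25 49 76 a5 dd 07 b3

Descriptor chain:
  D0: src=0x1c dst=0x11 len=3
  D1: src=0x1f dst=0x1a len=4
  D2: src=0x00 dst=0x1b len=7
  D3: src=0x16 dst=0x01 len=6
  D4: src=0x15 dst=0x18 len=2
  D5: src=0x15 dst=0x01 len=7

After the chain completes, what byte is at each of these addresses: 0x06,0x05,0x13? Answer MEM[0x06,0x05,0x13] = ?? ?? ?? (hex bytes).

#0 dst[0x11+3] := {0xe4,0x25,0x49}
#1 dst[0x1a+4] := {0x76,0xa5,0xdd,0x07}
#2 dst[0x1b+7] := {0xbf,0x6a,0x8c,0x6c,0x1b,0x9f,0x0c}
#3 dst[0x01+6] := {0xc6,0xff,0xd1,0x8e,0x76,0xbf}
#4 dst[0x18+2] := {0xb8,0xc6}
#5 dst[0x01+7] := {0xb8,0xc6,0xff,0xb8,0xc6,0x76,0xbf}
query mem[0x06]=0x76, mem[0x05]=0xc6, mem[0x13]=0x49

MEM[0x06,0x05,0x13] = 76 c6 49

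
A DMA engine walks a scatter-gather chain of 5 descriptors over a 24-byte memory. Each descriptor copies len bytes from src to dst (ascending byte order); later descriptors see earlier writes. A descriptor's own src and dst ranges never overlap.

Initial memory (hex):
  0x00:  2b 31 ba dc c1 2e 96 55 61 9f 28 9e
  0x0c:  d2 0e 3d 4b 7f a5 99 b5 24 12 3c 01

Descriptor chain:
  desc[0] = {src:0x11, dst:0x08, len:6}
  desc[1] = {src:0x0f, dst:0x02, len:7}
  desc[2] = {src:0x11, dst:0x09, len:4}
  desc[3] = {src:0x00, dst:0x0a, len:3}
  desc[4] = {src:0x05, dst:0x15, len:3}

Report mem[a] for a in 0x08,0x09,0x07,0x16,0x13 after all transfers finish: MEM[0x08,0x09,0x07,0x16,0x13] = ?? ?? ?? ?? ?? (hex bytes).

#0 dst[0x08+6] := {0xa5,0x99,0xb5,0x24,0x12,0x3c}
#1 dst[0x02+7] := {0x4b,0x7f,0xa5,0x99,0xb5,0x24,0x12}
#2 dst[0x09+4] := {0xa5,0x99,0xb5,0x24}
#3 dst[0x0a+3] := {0x2b,0x31,0x4b}
#4 dst[0x15+3] := {0x99,0xb5,0x24}
query mem[0x08]=0x12, mem[0x09]=0xa5, mem[0x07]=0x24, mem[0x16]=0xb5, mem[0x13]=0xb5

MEM[0x08,0x09,0x07,0x16,0x13] = 12 a5 24 b5 b5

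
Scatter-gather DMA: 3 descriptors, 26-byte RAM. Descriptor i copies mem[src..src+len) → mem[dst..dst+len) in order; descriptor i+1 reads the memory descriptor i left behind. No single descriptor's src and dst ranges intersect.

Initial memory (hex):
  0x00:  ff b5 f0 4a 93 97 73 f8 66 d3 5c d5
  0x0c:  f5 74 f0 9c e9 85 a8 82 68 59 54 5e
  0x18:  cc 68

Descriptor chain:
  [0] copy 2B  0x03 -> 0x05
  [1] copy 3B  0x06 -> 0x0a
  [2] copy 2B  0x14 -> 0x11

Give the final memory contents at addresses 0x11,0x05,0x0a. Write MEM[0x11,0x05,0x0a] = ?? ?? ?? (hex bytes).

MEM[0x11,0x05,0x0a] = 68 4a 93

D0: mem[0x05..0x06] <- [4a 93]
D1: mem[0x0a..0x0c] <- [93 f8 66]
D2: mem[0x11..0x12] <- [68 59]
query mem[0x11]=0x68, mem[0x05]=0x4a, mem[0x0a]=0x93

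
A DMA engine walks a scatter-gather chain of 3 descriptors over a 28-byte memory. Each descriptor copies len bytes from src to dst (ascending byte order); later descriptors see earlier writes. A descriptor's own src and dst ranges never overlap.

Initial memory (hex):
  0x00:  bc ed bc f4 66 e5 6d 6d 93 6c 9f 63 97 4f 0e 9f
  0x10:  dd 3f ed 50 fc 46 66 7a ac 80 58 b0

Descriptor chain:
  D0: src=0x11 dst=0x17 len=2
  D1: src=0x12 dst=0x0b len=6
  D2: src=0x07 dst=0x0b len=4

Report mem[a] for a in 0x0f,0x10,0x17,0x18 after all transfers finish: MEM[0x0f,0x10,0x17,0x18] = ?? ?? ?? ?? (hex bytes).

MEM[0x0f,0x10,0x17,0x18] = 66 3f 3f ed

[0] 0x11->0x17 len=2 : 3f ed
[1] 0x12->0x0b len=6 : ed 50 fc 46 66 3f
[2] 0x07->0x0b len=4 : 6d 93 6c 9f
query mem[0x0f]=0x66, mem[0x10]=0x3f, mem[0x17]=0x3f, mem[0x18]=0xed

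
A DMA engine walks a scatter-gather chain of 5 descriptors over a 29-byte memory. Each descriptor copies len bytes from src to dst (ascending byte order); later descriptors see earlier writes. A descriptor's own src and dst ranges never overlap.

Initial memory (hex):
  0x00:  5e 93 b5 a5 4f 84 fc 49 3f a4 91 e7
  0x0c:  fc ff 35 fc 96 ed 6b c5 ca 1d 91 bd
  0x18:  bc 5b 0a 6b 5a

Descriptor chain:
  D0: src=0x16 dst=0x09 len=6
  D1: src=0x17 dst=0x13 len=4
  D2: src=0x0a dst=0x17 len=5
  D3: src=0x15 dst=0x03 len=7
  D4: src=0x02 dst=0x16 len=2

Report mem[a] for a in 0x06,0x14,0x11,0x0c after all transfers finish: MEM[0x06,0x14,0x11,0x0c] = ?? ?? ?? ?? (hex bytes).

D0: mem[0x09..0x0e] <- [91 bd bc 5b 0a 6b]
D1: mem[0x13..0x16] <- [bd bc 5b 0a]
D2: mem[0x17..0x1b] <- [bd bc 5b 0a 6b]
D3: mem[0x03..0x09] <- [5b 0a bd bc 5b 0a 6b]
D4: mem[0x16..0x17] <- [b5 5b]
query mem[0x06]=0xbc, mem[0x14]=0xbc, mem[0x11]=0xed, mem[0x0c]=0x5b

MEM[0x06,0x14,0x11,0x0c] = bc bc ed 5b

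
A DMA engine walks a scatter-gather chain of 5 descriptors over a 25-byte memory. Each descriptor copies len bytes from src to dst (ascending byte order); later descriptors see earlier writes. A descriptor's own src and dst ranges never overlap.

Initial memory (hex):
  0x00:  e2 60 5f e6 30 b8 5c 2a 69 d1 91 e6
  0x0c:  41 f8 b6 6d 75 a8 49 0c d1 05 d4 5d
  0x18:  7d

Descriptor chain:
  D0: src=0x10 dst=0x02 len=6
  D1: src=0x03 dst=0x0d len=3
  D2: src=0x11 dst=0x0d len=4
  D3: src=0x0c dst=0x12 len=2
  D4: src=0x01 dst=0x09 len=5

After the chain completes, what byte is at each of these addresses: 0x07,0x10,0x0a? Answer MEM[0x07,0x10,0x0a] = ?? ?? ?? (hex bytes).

MEM[0x07,0x10,0x0a] = 05 d1 75

[0] 0x10->0x02 len=6 : 75 a8 49 0c d1 05
[1] 0x03->0x0d len=3 : a8 49 0c
[2] 0x11->0x0d len=4 : a8 49 0c d1
[3] 0x0c->0x12 len=2 : 41 a8
[4] 0x01->0x09 len=5 : 60 75 a8 49 0c
query mem[0x07]=0x05, mem[0x10]=0xd1, mem[0x0a]=0x75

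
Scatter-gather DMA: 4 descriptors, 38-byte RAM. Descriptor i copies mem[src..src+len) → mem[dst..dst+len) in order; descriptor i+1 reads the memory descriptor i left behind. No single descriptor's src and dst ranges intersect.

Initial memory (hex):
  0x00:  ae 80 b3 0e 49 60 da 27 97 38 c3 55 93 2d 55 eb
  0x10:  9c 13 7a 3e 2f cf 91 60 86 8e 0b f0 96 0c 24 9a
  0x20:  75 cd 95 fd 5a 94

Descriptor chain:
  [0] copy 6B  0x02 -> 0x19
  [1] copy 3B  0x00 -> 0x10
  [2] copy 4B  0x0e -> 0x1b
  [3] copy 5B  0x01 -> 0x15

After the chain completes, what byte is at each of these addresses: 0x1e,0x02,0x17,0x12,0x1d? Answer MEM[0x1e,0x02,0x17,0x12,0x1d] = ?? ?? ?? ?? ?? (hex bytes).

MEM[0x1e,0x02,0x17,0x12,0x1d] = 80 b3 0e b3 ae

[0] 0x02->0x19 len=6 : b3 0e 49 60 da 27
[1] 0x00->0x10 len=3 : ae 80 b3
[2] 0x0e->0x1b len=4 : 55 eb ae 80
[3] 0x01->0x15 len=5 : 80 b3 0e 49 60
query mem[0x1e]=0x80, mem[0x02]=0xb3, mem[0x17]=0x0e, mem[0x12]=0xb3, mem[0x1d]=0xae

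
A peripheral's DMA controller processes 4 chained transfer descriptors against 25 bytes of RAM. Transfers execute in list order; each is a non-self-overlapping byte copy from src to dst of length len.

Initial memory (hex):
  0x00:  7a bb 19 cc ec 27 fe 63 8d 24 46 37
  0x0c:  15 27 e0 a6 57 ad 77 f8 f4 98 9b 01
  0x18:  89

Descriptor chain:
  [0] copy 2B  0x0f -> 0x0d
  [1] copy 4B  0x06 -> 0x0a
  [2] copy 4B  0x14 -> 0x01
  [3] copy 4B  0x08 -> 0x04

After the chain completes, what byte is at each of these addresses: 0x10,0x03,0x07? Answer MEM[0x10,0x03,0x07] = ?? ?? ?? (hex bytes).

[0] 0x0f->0x0d len=2 : a6 57
[1] 0x06->0x0a len=4 : fe 63 8d 24
[2] 0x14->0x01 len=4 : f4 98 9b 01
[3] 0x08->0x04 len=4 : 8d 24 fe 63
query mem[0x10]=0x57, mem[0x03]=0x9b, mem[0x07]=0x63

MEM[0x10,0x03,0x07] = 57 9b 63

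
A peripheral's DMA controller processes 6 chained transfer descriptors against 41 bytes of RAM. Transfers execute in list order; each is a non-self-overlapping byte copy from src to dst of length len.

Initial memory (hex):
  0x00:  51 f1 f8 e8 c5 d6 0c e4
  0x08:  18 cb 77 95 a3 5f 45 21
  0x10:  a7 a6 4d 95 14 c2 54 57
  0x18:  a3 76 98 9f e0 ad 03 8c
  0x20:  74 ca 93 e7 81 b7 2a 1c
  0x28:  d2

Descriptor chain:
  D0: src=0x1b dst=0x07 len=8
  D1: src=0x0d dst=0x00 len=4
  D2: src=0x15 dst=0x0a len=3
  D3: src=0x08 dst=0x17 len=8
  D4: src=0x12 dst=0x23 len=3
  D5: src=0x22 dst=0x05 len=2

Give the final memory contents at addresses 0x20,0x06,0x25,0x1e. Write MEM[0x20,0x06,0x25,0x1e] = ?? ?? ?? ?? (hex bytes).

MEM[0x20,0x06,0x25,0x1e] = 74 4d 14 21

D0: mem[0x07..0x0e] <- [9f e0 ad 03 8c 74 ca 93]
D1: mem[0x00..0x03] <- [ca 93 21 a7]
D2: mem[0x0a..0x0c] <- [c2 54 57]
D3: mem[0x17..0x1e] <- [e0 ad c2 54 57 ca 93 21]
D4: mem[0x23..0x25] <- [4d 95 14]
D5: mem[0x05..0x06] <- [93 4d]
query mem[0x20]=0x74, mem[0x06]=0x4d, mem[0x25]=0x14, mem[0x1e]=0x21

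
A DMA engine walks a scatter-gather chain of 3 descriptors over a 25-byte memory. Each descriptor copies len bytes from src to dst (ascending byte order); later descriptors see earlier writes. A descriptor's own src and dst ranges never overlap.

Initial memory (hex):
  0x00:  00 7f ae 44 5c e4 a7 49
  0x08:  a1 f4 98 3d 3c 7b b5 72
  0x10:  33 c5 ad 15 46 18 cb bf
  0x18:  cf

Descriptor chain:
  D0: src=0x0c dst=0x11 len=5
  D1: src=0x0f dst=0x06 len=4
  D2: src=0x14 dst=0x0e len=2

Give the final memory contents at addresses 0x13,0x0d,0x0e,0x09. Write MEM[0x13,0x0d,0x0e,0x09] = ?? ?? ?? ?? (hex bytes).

MEM[0x13,0x0d,0x0e,0x09] = b5 7b 72 7b

  after D0: wrote 5B at 0x11 = 3c7bb57233
  after D1: wrote 4B at 0x06 = 72333c7b
  after D2: wrote 2B at 0x0e = 7233
query mem[0x13]=0xb5, mem[0x0d]=0x7b, mem[0x0e]=0x72, mem[0x09]=0x7b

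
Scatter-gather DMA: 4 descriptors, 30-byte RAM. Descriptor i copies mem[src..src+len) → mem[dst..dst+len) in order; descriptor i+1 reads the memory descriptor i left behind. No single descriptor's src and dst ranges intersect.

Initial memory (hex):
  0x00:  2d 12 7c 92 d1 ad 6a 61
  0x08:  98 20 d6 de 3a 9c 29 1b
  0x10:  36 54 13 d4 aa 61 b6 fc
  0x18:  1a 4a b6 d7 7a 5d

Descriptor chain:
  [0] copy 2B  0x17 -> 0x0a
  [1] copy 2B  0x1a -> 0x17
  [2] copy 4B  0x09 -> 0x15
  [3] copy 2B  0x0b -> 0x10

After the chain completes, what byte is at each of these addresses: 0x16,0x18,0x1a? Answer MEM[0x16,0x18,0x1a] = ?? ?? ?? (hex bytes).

[0] 0x17->0x0a len=2 : fc 1a
[1] 0x1a->0x17 len=2 : b6 d7
[2] 0x09->0x15 len=4 : 20 fc 1a 3a
[3] 0x0b->0x10 len=2 : 1a 3a
query mem[0x16]=0xfc, mem[0x18]=0x3a, mem[0x1a]=0xb6

MEM[0x16,0x18,0x1a] = fc 3a b6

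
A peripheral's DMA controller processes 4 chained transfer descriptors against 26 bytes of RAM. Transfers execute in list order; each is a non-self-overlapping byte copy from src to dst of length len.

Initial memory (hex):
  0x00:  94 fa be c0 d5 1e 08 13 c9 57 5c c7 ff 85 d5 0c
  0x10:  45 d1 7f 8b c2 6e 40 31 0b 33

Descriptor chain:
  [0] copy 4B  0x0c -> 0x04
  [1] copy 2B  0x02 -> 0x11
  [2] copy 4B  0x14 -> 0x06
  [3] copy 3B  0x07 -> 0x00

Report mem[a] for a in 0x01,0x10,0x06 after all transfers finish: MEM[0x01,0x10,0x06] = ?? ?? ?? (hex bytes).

MEM[0x01,0x10,0x06] = 40 45 c2

[0] 0x0c->0x04 len=4 : ff 85 d5 0c
[1] 0x02->0x11 len=2 : be c0
[2] 0x14->0x06 len=4 : c2 6e 40 31
[3] 0x07->0x00 len=3 : 6e 40 31
query mem[0x01]=0x40, mem[0x10]=0x45, mem[0x06]=0xc2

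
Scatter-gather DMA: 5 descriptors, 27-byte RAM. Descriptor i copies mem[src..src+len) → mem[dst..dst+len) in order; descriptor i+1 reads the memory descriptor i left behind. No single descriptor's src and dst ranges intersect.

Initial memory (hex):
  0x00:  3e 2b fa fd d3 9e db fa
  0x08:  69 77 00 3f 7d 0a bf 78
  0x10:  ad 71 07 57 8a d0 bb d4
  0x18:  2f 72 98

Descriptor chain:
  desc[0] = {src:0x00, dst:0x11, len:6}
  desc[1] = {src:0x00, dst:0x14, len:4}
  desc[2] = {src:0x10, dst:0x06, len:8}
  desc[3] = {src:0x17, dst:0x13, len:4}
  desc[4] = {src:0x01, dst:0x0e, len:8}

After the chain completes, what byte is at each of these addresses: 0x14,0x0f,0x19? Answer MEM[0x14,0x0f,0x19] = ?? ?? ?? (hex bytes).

[0] 0x00->0x11 len=6 : 3e 2b fa fd d3 9e
[1] 0x00->0x14 len=4 : 3e 2b fa fd
[2] 0x10->0x06 len=8 : ad 3e 2b fa 3e 2b fa fd
[3] 0x17->0x13 len=4 : fd 2f 72 98
[4] 0x01->0x0e len=8 : 2b fa fd d3 9e ad 3e 2b
query mem[0x14]=0x3e, mem[0x0f]=0xfa, mem[0x19]=0x72

MEM[0x14,0x0f,0x19] = 3e fa 72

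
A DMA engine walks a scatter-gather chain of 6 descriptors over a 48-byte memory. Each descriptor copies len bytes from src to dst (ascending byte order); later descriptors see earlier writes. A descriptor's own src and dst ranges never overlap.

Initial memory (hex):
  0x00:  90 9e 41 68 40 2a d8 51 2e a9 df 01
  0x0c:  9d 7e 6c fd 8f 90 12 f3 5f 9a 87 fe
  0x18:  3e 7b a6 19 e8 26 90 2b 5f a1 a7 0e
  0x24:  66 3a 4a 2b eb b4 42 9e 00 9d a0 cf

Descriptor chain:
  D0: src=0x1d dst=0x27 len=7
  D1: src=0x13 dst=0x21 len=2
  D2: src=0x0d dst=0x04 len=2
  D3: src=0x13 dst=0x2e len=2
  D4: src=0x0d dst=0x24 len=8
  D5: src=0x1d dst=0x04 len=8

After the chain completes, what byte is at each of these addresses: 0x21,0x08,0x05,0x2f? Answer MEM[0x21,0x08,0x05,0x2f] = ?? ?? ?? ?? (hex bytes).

MEM[0x21,0x08,0x05,0x2f] = f3 f3 90 5f

#0 dst[0x27+7] := {0x26,0x90,0x2b,0x5f,0xa1,0xa7,0x0e}
#1 dst[0x21+2] := {0xf3,0x5f}
#2 dst[0x04+2] := {0x7e,0x6c}
#3 dst[0x2e+2] := {0xf3,0x5f}
#4 dst[0x24+8] := {0x7e,0x6c,0xfd,0x8f,0x90,0x12,0xf3,0x5f}
#5 dst[0x04+8] := {0x26,0x90,0x2b,0x5f,0xf3,0x5f,0x0e,0x7e}
query mem[0x21]=0xf3, mem[0x08]=0xf3, mem[0x05]=0x90, mem[0x2f]=0x5f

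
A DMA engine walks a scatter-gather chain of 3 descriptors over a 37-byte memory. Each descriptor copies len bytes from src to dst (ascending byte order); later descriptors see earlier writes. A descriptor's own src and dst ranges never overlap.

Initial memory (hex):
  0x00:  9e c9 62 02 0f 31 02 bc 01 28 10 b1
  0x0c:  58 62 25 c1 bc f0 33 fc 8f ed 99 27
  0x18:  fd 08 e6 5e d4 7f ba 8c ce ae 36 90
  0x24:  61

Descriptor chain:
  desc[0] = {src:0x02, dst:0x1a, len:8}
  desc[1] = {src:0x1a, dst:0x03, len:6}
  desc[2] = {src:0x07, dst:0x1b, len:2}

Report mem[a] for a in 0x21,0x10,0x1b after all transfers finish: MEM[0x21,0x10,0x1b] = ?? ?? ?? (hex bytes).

#0 dst[0x1a+8] := {0x62,0x02,0x0f,0x31,0x02,0xbc,0x01,0x28}
#1 dst[0x03+6] := {0x62,0x02,0x0f,0x31,0x02,0xbc}
#2 dst[0x1b+2] := {0x02,0xbc}
query mem[0x21]=0x28, mem[0x10]=0xbc, mem[0x1b]=0x02

MEM[0x21,0x10,0x1b] = 28 bc 02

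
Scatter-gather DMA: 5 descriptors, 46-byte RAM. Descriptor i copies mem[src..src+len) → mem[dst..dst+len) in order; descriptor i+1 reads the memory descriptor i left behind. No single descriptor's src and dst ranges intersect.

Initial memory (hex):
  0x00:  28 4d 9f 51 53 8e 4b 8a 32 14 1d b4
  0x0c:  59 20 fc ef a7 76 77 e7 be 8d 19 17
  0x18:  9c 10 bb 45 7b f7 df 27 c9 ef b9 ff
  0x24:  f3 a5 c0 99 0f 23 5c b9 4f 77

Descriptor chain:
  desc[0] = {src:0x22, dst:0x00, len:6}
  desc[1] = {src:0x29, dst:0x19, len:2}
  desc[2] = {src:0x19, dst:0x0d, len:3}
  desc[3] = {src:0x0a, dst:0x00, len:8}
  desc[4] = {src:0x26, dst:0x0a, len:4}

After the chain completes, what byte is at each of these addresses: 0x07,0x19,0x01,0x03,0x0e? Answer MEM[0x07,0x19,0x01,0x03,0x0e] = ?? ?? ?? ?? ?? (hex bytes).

[0] 0x22->0x00 len=6 : b9 ff f3 a5 c0 99
[1] 0x29->0x19 len=2 : 23 5c
[2] 0x19->0x0d len=3 : 23 5c 45
[3] 0x0a->0x00 len=8 : 1d b4 59 23 5c 45 a7 76
[4] 0x26->0x0a len=4 : c0 99 0f 23
query mem[0x07]=0x76, mem[0x19]=0x23, mem[0x01]=0xb4, mem[0x03]=0x23, mem[0x0e]=0x5c

MEM[0x07,0x19,0x01,0x03,0x0e] = 76 23 b4 23 5c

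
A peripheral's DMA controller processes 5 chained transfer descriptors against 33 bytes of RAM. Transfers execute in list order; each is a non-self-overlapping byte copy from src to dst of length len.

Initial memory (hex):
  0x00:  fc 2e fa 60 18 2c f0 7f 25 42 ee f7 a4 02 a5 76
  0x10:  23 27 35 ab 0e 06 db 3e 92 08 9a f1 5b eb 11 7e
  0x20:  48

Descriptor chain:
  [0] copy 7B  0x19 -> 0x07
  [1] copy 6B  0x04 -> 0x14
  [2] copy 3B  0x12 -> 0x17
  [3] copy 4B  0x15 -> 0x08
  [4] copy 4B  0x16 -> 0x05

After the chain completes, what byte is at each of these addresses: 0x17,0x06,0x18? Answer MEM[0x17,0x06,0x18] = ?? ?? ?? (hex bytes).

D0: mem[0x07..0x0d] <- [08 9a f1 5b eb 11 7e]
D1: mem[0x14..0x19] <- [18 2c f0 08 9a f1]
D2: mem[0x17..0x19] <- [35 ab 18]
D3: mem[0x08..0x0b] <- [2c f0 35 ab]
D4: mem[0x05..0x08] <- [f0 35 ab 18]
query mem[0x17]=0x35, mem[0x06]=0x35, mem[0x18]=0xab

MEM[0x17,0x06,0x18] = 35 35 ab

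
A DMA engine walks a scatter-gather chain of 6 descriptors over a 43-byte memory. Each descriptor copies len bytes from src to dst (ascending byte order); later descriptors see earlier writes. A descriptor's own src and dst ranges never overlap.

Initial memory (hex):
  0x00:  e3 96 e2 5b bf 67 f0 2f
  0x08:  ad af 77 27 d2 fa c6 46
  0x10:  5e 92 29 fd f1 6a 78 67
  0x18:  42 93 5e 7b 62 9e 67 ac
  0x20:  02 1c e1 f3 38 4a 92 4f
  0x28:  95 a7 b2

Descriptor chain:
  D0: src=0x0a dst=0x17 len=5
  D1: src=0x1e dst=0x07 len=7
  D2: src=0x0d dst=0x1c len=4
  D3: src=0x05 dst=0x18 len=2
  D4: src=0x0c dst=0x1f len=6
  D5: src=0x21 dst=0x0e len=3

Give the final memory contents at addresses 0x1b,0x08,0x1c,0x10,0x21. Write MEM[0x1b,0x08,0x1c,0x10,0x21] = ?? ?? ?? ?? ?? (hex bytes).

#0 dst[0x17+5] := {0x77,0x27,0xd2,0xfa,0xc6}
#1 dst[0x07+7] := {0x67,0xac,0x02,0x1c,0xe1,0xf3,0x38}
#2 dst[0x1c+4] := {0x38,0xc6,0x46,0x5e}
#3 dst[0x18+2] := {0x67,0xf0}
#4 dst[0x1f+6] := {0xf3,0x38,0xc6,0x46,0x5e,0x92}
#5 dst[0x0e+3] := {0xc6,0x46,0x5e}
query mem[0x1b]=0xc6, mem[0x08]=0xac, mem[0x1c]=0x38, mem[0x10]=0x5e, mem[0x21]=0xc6

MEM[0x1b,0x08,0x1c,0x10,0x21] = c6 ac 38 5e c6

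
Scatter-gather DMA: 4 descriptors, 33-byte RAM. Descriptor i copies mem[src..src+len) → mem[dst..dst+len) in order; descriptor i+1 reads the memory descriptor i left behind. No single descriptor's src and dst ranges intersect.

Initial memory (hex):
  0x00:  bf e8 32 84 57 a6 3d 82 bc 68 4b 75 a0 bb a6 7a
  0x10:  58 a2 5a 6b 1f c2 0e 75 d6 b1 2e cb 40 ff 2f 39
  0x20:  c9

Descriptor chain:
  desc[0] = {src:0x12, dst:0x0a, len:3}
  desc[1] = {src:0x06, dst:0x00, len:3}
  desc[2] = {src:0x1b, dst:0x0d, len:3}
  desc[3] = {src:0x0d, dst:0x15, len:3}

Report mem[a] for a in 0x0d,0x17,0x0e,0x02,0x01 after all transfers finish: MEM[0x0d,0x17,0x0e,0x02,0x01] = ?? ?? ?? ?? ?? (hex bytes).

D0: mem[0x0a..0x0c] <- [5a 6b 1f]
D1: mem[0x00..0x02] <- [3d 82 bc]
D2: mem[0x0d..0x0f] <- [cb 40 ff]
D3: mem[0x15..0x17] <- [cb 40 ff]
query mem[0x0d]=0xcb, mem[0x17]=0xff, mem[0x0e]=0x40, mem[0x02]=0xbc, mem[0x01]=0x82

MEM[0x0d,0x17,0x0e,0x02,0x01] = cb ff 40 bc 82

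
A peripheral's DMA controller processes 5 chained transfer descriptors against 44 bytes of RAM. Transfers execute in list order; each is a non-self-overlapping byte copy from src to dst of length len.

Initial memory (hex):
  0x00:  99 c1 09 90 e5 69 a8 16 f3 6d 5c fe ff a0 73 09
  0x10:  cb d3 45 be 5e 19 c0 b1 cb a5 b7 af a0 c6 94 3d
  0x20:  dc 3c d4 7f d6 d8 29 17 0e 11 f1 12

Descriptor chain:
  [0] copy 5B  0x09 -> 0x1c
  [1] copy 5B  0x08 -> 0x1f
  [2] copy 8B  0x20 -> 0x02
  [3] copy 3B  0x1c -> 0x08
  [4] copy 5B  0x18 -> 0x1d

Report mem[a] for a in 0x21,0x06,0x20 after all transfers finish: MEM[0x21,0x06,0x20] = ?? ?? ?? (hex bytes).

MEM[0x21,0x06,0x20] = 6d d6 af

#0 dst[0x1c+5] := {0x6d,0x5c,0xfe,0xff,0xa0}
#1 dst[0x1f+5] := {0xf3,0x6d,0x5c,0xfe,0xff}
#2 dst[0x02+8] := {0x6d,0x5c,0xfe,0xff,0xd6,0xd8,0x29,0x17}
#3 dst[0x08+3] := {0x6d,0x5c,0xfe}
#4 dst[0x1d+5] := {0xcb,0xa5,0xb7,0xaf,0x6d}
query mem[0x21]=0x6d, mem[0x06]=0xd6, mem[0x20]=0xaf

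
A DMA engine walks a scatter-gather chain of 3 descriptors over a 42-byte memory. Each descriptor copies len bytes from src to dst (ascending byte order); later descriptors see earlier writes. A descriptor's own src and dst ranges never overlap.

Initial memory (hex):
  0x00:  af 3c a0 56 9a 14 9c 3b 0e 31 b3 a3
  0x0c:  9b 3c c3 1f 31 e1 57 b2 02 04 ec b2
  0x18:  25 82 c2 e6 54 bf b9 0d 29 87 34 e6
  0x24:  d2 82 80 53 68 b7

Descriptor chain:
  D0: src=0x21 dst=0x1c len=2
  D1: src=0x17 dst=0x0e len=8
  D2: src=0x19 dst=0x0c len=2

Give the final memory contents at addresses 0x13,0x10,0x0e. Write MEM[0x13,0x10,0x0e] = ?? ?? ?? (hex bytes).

MEM[0x13,0x10,0x0e] = 87 82 b2

#0 dst[0x1c+2] := {0x87,0x34}
#1 dst[0x0e+8] := {0xb2,0x25,0x82,0xc2,0xe6,0x87,0x34,0xb9}
#2 dst[0x0c+2] := {0x82,0xc2}
query mem[0x13]=0x87, mem[0x10]=0x82, mem[0x0e]=0xb2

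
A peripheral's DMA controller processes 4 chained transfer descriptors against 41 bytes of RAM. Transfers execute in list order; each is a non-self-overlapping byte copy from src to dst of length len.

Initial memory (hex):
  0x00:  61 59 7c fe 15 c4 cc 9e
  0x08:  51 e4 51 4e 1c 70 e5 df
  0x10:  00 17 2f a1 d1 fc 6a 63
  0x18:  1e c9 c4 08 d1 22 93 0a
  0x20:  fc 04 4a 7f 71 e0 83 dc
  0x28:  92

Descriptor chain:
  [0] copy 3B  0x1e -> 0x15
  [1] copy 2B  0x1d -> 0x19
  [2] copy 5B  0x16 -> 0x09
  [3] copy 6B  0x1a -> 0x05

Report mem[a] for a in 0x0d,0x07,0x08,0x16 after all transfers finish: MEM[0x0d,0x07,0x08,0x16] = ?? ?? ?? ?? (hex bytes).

MEM[0x0d,0x07,0x08,0x16] = 93 d1 22 0a

#0 dst[0x15+3] := {0x93,0x0a,0xfc}
#1 dst[0x19+2] := {0x22,0x93}
#2 dst[0x09+5] := {0x0a,0xfc,0x1e,0x22,0x93}
#3 dst[0x05+6] := {0x93,0x08,0xd1,0x22,0x93,0x0a}
query mem[0x0d]=0x93, mem[0x07]=0xd1, mem[0x08]=0x22, mem[0x16]=0x0a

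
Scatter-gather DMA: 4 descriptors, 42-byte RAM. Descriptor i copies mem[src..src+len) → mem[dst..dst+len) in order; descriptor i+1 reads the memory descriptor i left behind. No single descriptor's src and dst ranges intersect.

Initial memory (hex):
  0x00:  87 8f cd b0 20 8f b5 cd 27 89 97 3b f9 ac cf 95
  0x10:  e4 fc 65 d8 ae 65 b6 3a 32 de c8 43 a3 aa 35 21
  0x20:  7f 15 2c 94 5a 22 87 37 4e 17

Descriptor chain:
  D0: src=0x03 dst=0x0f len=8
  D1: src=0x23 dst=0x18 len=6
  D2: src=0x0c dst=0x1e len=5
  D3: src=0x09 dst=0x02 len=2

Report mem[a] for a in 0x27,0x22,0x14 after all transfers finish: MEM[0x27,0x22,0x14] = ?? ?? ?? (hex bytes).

MEM[0x27,0x22,0x14] = 37 20 27

  after D0: wrote 8B at 0x0f = b0208fb5cd278997
  after D1: wrote 6B at 0x18 = 945a2287374e
  after D2: wrote 5B at 0x1e = f9accfb020
  after D3: wrote 2B at 0x02 = 8997
query mem[0x27]=0x37, mem[0x22]=0x20, mem[0x14]=0x27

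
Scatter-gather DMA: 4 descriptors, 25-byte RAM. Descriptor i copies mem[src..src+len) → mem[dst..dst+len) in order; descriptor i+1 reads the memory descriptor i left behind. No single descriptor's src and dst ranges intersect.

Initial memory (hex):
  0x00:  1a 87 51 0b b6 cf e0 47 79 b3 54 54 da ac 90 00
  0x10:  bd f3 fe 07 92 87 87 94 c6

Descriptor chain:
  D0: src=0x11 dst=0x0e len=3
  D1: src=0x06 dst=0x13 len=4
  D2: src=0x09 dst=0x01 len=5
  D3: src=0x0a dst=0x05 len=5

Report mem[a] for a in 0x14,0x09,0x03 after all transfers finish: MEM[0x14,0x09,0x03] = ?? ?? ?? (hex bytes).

MEM[0x14,0x09,0x03] = 47 f3 54

#0 dst[0x0e+3] := {0xf3,0xfe,0x07}
#1 dst[0x13+4] := {0xe0,0x47,0x79,0xb3}
#2 dst[0x01+5] := {0xb3,0x54,0x54,0xda,0xac}
#3 dst[0x05+5] := {0x54,0x54,0xda,0xac,0xf3}
query mem[0x14]=0x47, mem[0x09]=0xf3, mem[0x03]=0x54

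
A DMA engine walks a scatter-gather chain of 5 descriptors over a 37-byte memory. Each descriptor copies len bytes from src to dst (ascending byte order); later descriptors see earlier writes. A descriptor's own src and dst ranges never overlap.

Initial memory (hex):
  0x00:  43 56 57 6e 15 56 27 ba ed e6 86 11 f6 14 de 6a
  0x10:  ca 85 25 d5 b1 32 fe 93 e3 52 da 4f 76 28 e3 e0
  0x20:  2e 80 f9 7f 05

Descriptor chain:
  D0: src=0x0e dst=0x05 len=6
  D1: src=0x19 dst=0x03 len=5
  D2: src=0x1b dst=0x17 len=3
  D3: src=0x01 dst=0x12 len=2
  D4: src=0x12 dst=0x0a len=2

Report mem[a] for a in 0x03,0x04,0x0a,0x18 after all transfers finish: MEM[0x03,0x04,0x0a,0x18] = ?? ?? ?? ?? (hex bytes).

MEM[0x03,0x04,0x0a,0x18] = 52 da 56 76

[0] 0x0e->0x05 len=6 : de 6a ca 85 25 d5
[1] 0x19->0x03 len=5 : 52 da 4f 76 28
[2] 0x1b->0x17 len=3 : 4f 76 28
[3] 0x01->0x12 len=2 : 56 57
[4] 0x12->0x0a len=2 : 56 57
query mem[0x03]=0x52, mem[0x04]=0xda, mem[0x0a]=0x56, mem[0x18]=0x76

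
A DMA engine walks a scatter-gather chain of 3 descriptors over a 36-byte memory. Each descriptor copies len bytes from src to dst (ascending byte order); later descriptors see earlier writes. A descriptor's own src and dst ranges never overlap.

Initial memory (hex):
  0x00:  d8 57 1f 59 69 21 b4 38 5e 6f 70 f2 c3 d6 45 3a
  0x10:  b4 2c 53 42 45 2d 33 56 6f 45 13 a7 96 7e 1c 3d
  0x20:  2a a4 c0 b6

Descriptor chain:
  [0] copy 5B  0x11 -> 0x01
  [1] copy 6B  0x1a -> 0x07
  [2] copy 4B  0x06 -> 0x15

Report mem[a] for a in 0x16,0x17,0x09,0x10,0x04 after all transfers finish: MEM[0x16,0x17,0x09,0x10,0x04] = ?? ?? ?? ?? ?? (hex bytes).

[0] 0x11->0x01 len=5 : 2c 53 42 45 2d
[1] 0x1a->0x07 len=6 : 13 a7 96 7e 1c 3d
[2] 0x06->0x15 len=4 : b4 13 a7 96
query mem[0x16]=0x13, mem[0x17]=0xa7, mem[0x09]=0x96, mem[0x10]=0xb4, mem[0x04]=0x45

MEM[0x16,0x17,0x09,0x10,0x04] = 13 a7 96 b4 45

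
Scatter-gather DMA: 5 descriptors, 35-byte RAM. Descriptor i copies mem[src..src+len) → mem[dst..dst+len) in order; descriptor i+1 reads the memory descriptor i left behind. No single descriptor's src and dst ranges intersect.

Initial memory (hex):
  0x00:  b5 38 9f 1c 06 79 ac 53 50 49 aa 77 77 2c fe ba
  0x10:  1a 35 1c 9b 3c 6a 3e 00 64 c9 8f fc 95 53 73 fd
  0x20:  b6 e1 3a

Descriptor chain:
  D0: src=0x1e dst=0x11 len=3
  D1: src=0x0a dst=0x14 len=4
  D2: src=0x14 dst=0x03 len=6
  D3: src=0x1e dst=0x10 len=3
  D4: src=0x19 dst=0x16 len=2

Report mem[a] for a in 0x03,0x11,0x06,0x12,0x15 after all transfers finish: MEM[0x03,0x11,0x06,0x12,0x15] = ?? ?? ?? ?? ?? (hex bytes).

D0: mem[0x11..0x13] <- [73 fd b6]
D1: mem[0x14..0x17] <- [aa 77 77 2c]
D2: mem[0x03..0x08] <- [aa 77 77 2c 64 c9]
D3: mem[0x10..0x12] <- [73 fd b6]
D4: mem[0x16..0x17] <- [c9 8f]
query mem[0x03]=0xaa, mem[0x11]=0xfd, mem[0x06]=0x2c, mem[0x12]=0xb6, mem[0x15]=0x77

MEM[0x03,0x11,0x06,0x12,0x15] = aa fd 2c b6 77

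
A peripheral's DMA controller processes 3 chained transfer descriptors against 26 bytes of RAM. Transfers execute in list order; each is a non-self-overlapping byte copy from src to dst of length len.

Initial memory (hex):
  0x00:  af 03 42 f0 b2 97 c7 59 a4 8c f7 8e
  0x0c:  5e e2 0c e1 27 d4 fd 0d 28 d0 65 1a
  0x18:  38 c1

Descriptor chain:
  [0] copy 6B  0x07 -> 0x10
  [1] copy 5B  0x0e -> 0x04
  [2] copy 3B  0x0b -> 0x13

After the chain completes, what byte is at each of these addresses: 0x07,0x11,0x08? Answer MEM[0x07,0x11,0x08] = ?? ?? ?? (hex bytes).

MEM[0x07,0x11,0x08] = a4 a4 8c

D0: mem[0x10..0x15] <- [59 a4 8c f7 8e 5e]
D1: mem[0x04..0x08] <- [0c e1 59 a4 8c]
D2: mem[0x13..0x15] <- [8e 5e e2]
query mem[0x07]=0xa4, mem[0x11]=0xa4, mem[0x08]=0x8c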